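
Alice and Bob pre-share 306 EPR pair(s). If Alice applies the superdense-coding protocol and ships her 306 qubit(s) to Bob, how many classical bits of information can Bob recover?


Superdense coding allows 2 classical bits per shared entangled pair.
306 pair(s) -> 2 * 306 = 612 classical bits

612


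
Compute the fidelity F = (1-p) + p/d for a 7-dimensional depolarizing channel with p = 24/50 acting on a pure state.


F = (1-p) + p/d
= (1 - 0.4800) + 0.4800/7
= 0.5200 + 0.0686
= 0.5886

0.5886


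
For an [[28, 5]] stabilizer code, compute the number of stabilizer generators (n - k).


For an [[n,k]] stabilizer code:
Number of stabilizer generators = n - k
= 28 - 5
= 23

23


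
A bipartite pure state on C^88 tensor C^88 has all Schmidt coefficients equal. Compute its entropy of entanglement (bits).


For a maximally entangled state in d x d:
S = log2(d) = log2(88)
= 6.4594

6.4594


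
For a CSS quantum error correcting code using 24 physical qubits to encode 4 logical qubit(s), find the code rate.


Code rate R = k/n
= 4/24
= 0.1667

0.1667


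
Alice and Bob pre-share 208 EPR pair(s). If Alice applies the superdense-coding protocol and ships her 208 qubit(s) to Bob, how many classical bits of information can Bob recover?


Superdense coding allows 2 classical bits per shared entangled pair.
208 pair(s) -> 2 * 208 = 416 classical bits

416


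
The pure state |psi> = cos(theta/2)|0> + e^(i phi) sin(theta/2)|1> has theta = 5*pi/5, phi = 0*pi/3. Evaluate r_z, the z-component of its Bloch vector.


theta = 3.1416, phi = 0.0000
r_z = cos(theta) = -1.0000

-1.0000


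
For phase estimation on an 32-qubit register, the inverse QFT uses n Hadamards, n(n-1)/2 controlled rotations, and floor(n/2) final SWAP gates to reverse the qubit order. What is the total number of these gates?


Hadamard gates: 32
Controlled rotations: n*(n-1)/2 = 32*31/2 = 496
SWAP gates: floor(n/2) = floor(32/2) = 16
Total = 32 + 496 + 16
= 544

544


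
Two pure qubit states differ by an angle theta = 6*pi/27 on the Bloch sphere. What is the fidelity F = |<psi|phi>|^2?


For states separated by angle theta on Bloch sphere:
F = cos^2(theta/2)
theta = 6*pi/27 = 0.6981
theta/2 = 0.3491
cos(theta/2) = 0.9397
F = 0.8830

0.8830


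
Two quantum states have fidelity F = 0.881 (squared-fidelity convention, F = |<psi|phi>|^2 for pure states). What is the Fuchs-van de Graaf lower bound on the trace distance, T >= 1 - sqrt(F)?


Fuchs-van de Graaf (squared-fidelity convention): 1 - sqrt(F) <= T <= sqrt(1 - F).
Lower bound: T >= 1 - sqrt(F)
sqrt(F) = sqrt(0.881) = 0.9386
T >= 1 - 0.9386
T >= 0.0614

0.0614


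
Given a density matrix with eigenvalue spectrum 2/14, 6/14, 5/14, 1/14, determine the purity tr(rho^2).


tr(rho^2) = sum of eigenvalues squared
= (2/14)^2 + (6/14)^2 + (5/14)^2 + (1/14)^2
= (4 + 36 + 25 + 1) / 196
= 66/196
= 0.3367

0.3367


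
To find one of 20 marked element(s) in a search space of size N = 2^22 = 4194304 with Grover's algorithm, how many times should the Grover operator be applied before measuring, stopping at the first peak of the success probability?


After j Grover iterations the success probability is P(j) = sin^2((2j+1)*theta), where sin(theta) = sqrt(k/N).
N = 2^22 = 4194304, k = 20
sin(theta) = sqrt(k/N) = 0.002183660134
theta = arcsin(sqrt(k/N)) = 0.00218366187 rad
P(j) reaches its first maximum when (2j+1)*theta is as close as possible to pi/2, i.e. j = round(pi/(4*theta) - 1/2).
pi/(4*theta) - 1/2 = 359.1702
(For comparison, the common estimate pi/4 * sqrt(N/k) = 359.6705; the exact maximiser is used here.)
Optimal iterations = 359

359


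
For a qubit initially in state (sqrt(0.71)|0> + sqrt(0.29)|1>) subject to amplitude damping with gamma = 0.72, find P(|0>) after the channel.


For amplitude damping with parameter gamma on state sqrt(a)|0> + sqrt(b)|1>:
alpha^2 = 0.71, beta^2 = 0.29
P(|0>) = alpha^2 + gamma * beta^2
= 0.71 + 0.72 * 0.29
= 0.71 + 0.2088
= 0.9188

0.9188


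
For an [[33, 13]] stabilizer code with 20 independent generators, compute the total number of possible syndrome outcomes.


Each stabilizer generator gives a binary (+1 or -1) measurement outcome.
With 20 independent generators:
Total syndromes = 2^20
= 1048576

1048576


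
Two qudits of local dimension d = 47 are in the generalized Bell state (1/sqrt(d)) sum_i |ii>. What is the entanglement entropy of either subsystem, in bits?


For a maximally entangled state in d x d:
S = log2(d) = log2(47)
= 5.5546

5.5546


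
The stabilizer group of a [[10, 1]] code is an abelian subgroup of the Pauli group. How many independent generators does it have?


For an [[n,k]] stabilizer code:
Number of stabilizer generators = n - k
= 10 - 1
= 9

9


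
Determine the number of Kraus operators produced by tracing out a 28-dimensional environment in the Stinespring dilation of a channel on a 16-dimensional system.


Tracing out the environment in an orthonormal basis {|i>_E} gives Kraus operators K_i = <i|_E U |0>_E.
Number of Kraus operators = dim(H_env) = d_env
= 28

28


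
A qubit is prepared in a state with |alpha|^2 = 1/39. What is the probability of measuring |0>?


|alpha|^2 = 1/39 = 0.0256
|beta|^2 = 1 - 1/39 = 38/39 = 0.9744
P(|0>) = |alpha|^2 = 0.0256

0.0256


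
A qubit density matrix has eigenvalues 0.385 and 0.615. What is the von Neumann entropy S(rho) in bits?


S = -p*log2(p) - (1-p)*log2(1-p)
p = 0.3850, 1-p = 0.6150
= -0.3850 * log2(0.3850) - 0.6150 * log2(0.6150)
= -(-0.5302) - (-0.4313)
= 0.9615

0.9615


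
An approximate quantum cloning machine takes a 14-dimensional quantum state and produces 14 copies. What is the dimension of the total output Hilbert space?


Output space = H^(tensor 14) where dim(H) = 14
dim = 14^14
= 196 (after 2 factors)
= 2744 (after 3 factors)
= 38416 (after 4 factors)
= 537824 (after 5 factors)
= 7529536 (after 6 factors)
= 105413504 (after 7 factors)
= 1475789056 (after 8 factors)
= 20661046784 (after 9 factors)
= 289254654976 (after 10 factors)
= 4049565169664 (after 11 factors)
= 56693912375296 (after 12 factors)
= 793714773254144 (after 13 factors)
= 11112006825558016 (after 14 factors)
= 11112006825558016

11112006825558016


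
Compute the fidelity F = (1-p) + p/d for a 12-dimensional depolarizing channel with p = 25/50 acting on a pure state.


F = (1-p) + p/d
= (1 - 0.5000) + 0.5000/12
= 0.5000 + 0.0417
= 0.5417

0.5417


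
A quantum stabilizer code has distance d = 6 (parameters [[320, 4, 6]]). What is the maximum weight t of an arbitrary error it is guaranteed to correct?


Code parameters: [[320, 4, 6]], distance d = 6.
Number of correctable errors = floor((d-1)/2)
= floor((6 - 1)/2)
= floor(5/2)
= 2

2


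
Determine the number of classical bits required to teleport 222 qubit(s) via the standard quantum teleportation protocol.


Quantum teleportation requires 2 classical bits per qubit teleported.
222 qubit(s) -> 2 * 222 = 444 classical bits

444


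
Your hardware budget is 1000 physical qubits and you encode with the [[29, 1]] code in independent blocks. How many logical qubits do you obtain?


Each code block uses 29 physical qubits for 1 logical qubit(s).
Number of complete blocks = floor(1000 / 29) = 34
Logical qubits = 34 * 1
= 34

34


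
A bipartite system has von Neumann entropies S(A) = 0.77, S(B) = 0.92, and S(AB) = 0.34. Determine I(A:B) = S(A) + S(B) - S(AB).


I(A:B) = S(A) + S(B) - S(AB)
= 0.77 + 0.92 - 0.34
= 1.3500

1.3500


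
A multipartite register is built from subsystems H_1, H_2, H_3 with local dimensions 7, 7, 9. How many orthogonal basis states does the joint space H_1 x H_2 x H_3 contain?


dim(H_1 x H_2 x H_3) = 7 * 7 * 9
= 49 * 9
= 441

441


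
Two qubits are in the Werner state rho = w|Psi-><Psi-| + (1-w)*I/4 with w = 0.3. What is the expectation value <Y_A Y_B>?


|Psi-> = (|01> - |10>)/sqrt(2)
For the pure Bell state, <Y_A Y_B> = -1 (Bell-state Pauli correlator).
The maximally-mixed part I/4 has tr(I/4 * P tensor P) = 0 for any traceless Pauli P.
So <Y_A Y_B>_rho = w * (-1) + (1 - w) * 0
= 0.3 * (-1)
= -0.3000

-0.3000


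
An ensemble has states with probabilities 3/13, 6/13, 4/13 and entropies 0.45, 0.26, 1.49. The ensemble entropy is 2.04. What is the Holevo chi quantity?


chi = S(rho) - sum_i p_i * S(rho_i)
Weighted entropy = 3/13 * 0.45 + 6/13 * 0.26 + 4/13 * 1.49
= 0.6823
chi = 2.04 - 0.6823
= 1.3577

1.3577


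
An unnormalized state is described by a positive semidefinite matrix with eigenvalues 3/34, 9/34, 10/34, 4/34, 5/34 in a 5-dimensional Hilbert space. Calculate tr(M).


tr(M) = sum of eigenvalues
= 3/34 + 9/34 + 10/34 + 4/34 + 5/34
= 31/34
= 0.9118

0.9118


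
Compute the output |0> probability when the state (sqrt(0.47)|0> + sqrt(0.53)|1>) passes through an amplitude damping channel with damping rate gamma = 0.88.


For amplitude damping with parameter gamma on state sqrt(a)|0> + sqrt(b)|1>:
alpha^2 = 0.47, beta^2 = 0.53
P(|0>) = alpha^2 + gamma * beta^2
= 0.47 + 0.88 * 0.53
= 0.47 + 0.4664
= 0.9364

0.9364


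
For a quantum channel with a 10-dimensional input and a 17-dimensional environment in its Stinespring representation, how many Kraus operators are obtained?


Tracing out the environment in an orthonormal basis {|i>_E} gives Kraus operators K_i = <i|_E U |0>_E.
Number of Kraus operators = dim(H_env) = d_env
= 17

17


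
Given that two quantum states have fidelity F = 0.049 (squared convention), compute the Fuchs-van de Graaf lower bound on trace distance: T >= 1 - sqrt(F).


Fuchs-van de Graaf (squared-fidelity convention): 1 - sqrt(F) <= T <= sqrt(1 - F).
Lower bound: T >= 1 - sqrt(F)
sqrt(F) = sqrt(0.049) = 0.2214
T >= 1 - 0.2214
T >= 0.7786

0.7786


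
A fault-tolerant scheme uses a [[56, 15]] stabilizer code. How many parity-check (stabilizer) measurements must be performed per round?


For an [[n,k]] stabilizer code:
Number of stabilizer generators = n - k
= 56 - 15
= 41

41


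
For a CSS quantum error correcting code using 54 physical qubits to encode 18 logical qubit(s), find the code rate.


Code rate R = k/n
= 18/54
= 0.3333

0.3333


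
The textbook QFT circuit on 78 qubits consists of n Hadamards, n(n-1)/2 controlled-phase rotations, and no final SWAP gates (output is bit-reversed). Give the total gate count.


Hadamard gates: 78
Controlled rotations: n*(n-1)/2 = 78*77/2 = 3003
SWAP gates: 0 (omitted)
Total = 78 + 3003
= 3081

3081


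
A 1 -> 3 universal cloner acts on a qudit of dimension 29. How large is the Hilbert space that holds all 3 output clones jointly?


Output space = H^(tensor 3) where dim(H) = 29
dim = 29^3
= 841 (after 2 factors)
= 24389 (after 3 factors)
= 24389

24389


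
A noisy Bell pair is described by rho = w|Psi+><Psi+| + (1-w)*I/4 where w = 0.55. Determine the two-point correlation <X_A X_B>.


|Psi+> = (|01> + |10>)/sqrt(2)
For the pure Bell state, <X_A X_B> = +1 (Bell-state Pauli correlator).
The maximally-mixed part I/4 has tr(I/4 * P tensor P) = 0 for any traceless Pauli P.
So <X_A X_B>_rho = w * (+1) + (1 - w) * 0
= 0.55 * (+1)
= 0.5500

0.5500


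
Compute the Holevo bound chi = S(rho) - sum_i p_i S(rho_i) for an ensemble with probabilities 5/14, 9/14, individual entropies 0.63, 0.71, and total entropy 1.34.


chi = S(rho) - sum_i p_i * S(rho_i)
Weighted entropy = 5/14 * 0.63 + 9/14 * 0.71
= 0.6814
chi = 1.34 - 0.6814
= 0.6586

0.6586


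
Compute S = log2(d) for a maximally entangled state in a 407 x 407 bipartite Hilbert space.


For a maximally entangled state in d x d:
S = log2(d) = log2(407)
= 8.6689

8.6689


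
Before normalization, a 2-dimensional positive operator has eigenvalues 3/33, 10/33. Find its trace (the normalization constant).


tr(M) = sum of eigenvalues
= 3/33 + 10/33
= 13/33
= 0.3939

0.3939


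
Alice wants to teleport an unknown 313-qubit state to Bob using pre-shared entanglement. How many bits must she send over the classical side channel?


Quantum teleportation requires 2 classical bits per qubit teleported.
313 qubit(s) -> 2 * 313 = 626 classical bits

626


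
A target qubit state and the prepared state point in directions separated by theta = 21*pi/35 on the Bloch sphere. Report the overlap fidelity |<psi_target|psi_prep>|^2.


For states separated by angle theta on Bloch sphere:
F = cos^2(theta/2)
theta = 21*pi/35 = 1.8850
theta/2 = 0.9425
cos(theta/2) = 0.5878
F = 0.3455

0.3455


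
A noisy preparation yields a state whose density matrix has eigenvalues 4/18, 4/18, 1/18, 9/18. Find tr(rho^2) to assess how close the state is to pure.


tr(rho^2) = sum of eigenvalues squared
= (4/18)^2 + (4/18)^2 + (1/18)^2 + (9/18)^2
= (16 + 16 + 1 + 81) / 324
= 114/324
= 0.3519

0.3519


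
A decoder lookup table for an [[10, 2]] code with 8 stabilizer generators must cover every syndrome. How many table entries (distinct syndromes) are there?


Each stabilizer generator gives a binary (+1 or -1) measurement outcome.
With 8 independent generators:
Total syndromes = 2^8
= 256

256


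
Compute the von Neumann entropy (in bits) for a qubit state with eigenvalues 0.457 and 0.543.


S = -p*log2(p) - (1-p)*log2(1-p)
p = 0.4570, 1-p = 0.5430
= -0.4570 * log2(0.4570) - 0.5430 * log2(0.5430)
= -(-0.5163) - (-0.4784)
= 0.9947

0.9947


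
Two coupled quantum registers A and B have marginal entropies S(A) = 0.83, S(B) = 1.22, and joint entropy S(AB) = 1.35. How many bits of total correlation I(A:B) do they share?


I(A:B) = S(A) + S(B) - S(AB)
= 0.83 + 1.22 - 1.35
= 0.7000

0.7000


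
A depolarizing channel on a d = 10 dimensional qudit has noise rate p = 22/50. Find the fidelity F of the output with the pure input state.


F = (1-p) + p/d
= (1 - 0.4400) + 0.4400/10
= 0.5600 + 0.0440
= 0.6040

0.6040


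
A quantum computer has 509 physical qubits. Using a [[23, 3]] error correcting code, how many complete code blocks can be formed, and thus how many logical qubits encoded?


Each code block uses 23 physical qubits for 3 logical qubit(s).
Number of complete blocks = floor(509 / 23) = 22
Logical qubits = 22 * 3
= 66

66


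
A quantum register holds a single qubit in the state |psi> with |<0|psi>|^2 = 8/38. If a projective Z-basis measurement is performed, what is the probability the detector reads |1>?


|alpha|^2 = 8/38 = 0.2105
|beta|^2 = 1 - 8/38 = 30/38 = 0.7895
P(|1>) = |beta|^2 = 0.7895

0.7895


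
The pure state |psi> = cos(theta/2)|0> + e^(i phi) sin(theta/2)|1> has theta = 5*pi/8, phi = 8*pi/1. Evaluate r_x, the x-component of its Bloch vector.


theta = 1.9635, phi = 25.1327
r_x = sin(theta)*cos(phi) = 0.9239 * 1.0000
r_x = 0.9239

0.9239


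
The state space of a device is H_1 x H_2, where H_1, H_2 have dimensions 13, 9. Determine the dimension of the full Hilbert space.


dim(H_1 x H_2) = 13 * 9
= 117

117


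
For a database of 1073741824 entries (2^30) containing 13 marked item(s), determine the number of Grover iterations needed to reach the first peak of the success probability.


After j Grover iterations the success probability is P(j) = sin^2((2j+1)*theta), where sin(theta) = sqrt(k/N).
N = 2^30 = 1073741824, k = 13
sin(theta) = sqrt(k/N) = 0.0001100326927
theta = arcsin(sqrt(k/N)) = 0.000110032693 rad
P(j) reaches its first maximum when (2j+1)*theta is as close as possible to pi/2, i.e. j = round(pi/(4*theta) - 1/2).
pi/(4*theta) - 1/2 = 7137.3619
(For comparison, the common estimate pi/4 * sqrt(N/k) = 7137.8619; the exact maximiser is used here.)
Optimal iterations = 7137

7137


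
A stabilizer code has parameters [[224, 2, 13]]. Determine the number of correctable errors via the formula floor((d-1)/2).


Code parameters: [[224, 2, 13]], distance d = 13.
Number of correctable errors = floor((d-1)/2)
= floor((13 - 1)/2)
= floor(12/2)
= 6

6


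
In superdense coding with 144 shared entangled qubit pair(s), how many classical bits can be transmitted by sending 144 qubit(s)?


Superdense coding allows 2 classical bits per shared entangled pair.
144 pair(s) -> 2 * 144 = 288 classical bits

288


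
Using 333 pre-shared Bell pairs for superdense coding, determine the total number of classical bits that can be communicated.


Superdense coding allows 2 classical bits per shared entangled pair.
333 pair(s) -> 2 * 333 = 666 classical bits

666


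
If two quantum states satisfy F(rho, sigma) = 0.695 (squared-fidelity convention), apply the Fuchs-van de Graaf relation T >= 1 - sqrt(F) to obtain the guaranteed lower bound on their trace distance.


Fuchs-van de Graaf (squared-fidelity convention): 1 - sqrt(F) <= T <= sqrt(1 - F).
Lower bound: T >= 1 - sqrt(F)
sqrt(F) = sqrt(0.695) = 0.8337
T >= 1 - 0.8337
T >= 0.1663

0.1663


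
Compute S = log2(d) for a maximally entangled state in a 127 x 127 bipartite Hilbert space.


For a maximally entangled state in d x d:
S = log2(d) = log2(127)
= 6.9887

6.9887


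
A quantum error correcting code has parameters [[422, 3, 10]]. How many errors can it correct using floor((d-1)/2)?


Code parameters: [[422, 3, 10]], distance d = 10.
Number of correctable errors = floor((d-1)/2)
= floor((10 - 1)/2)
= floor(9/2)
= 4

4


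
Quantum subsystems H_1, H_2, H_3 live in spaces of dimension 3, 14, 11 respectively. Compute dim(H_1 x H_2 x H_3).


dim(H_1 x H_2 x H_3) = 3 * 14 * 11
= 42 * 11
= 462

462


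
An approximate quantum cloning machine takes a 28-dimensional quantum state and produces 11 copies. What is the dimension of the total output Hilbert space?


Output space = H^(tensor 11) where dim(H) = 28
dim = 28^11
= 784 (after 2 factors)
= 21952 (after 3 factors)
= 614656 (after 4 factors)
= 17210368 (after 5 factors)
= 481890304 (after 6 factors)
= 13492928512 (after 7 factors)
= 377801998336 (after 8 factors)
= 10578455953408 (after 9 factors)
= 296196766695424 (after 10 factors)
= 8293509467471872 (after 11 factors)
= 8293509467471872

8293509467471872


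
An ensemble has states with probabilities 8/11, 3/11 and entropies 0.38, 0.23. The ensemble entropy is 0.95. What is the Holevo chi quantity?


chi = S(rho) - sum_i p_i * S(rho_i)
Weighted entropy = 8/11 * 0.38 + 3/11 * 0.23
= 0.3391
chi = 0.95 - 0.3391
= 0.6109

0.6109


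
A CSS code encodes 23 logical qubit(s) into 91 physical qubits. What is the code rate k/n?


Code rate R = k/n
= 23/91
= 0.2527

0.2527


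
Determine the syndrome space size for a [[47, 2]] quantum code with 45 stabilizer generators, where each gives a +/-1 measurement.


Each stabilizer generator gives a binary (+1 or -1) measurement outcome.
With 45 independent generators:
Total syndromes = 2^45
= 35184372088832

35184372088832


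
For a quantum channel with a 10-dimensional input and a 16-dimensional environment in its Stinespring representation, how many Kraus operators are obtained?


Tracing out the environment in an orthonormal basis {|i>_E} gives Kraus operators K_i = <i|_E U |0>_E.
Number of Kraus operators = dim(H_env) = d_env
= 16

16


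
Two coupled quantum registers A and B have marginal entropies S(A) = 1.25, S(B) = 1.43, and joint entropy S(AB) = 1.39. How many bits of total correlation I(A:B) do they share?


I(A:B) = S(A) + S(B) - S(AB)
= 1.25 + 1.43 - 1.39
= 1.2900

1.2900


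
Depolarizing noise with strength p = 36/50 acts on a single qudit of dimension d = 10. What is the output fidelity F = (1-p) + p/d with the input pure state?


F = (1-p) + p/d
= (1 - 0.7200) + 0.7200/10
= 0.2800 + 0.0720
= 0.3520

0.3520


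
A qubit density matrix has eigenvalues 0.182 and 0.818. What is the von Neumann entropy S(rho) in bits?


S = -p*log2(p) - (1-p)*log2(1-p)
p = 0.1820, 1-p = 0.8180
= -0.1820 * log2(0.1820) - 0.8180 * log2(0.8180)
= -(-0.4474) - (-0.2371)
= 0.6844

0.6844


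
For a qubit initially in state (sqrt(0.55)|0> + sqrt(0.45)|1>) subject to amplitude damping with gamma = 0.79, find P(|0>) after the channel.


For amplitude damping with parameter gamma on state sqrt(a)|0> + sqrt(b)|1>:
alpha^2 = 0.55, beta^2 = 0.45
P(|0>) = alpha^2 + gamma * beta^2
= 0.55 + 0.79 * 0.45
= 0.55 + 0.3555
= 0.9055

0.9055


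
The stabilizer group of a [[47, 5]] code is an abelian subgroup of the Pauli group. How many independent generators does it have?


For an [[n,k]] stabilizer code:
Number of stabilizer generators = n - k
= 47 - 5
= 42

42


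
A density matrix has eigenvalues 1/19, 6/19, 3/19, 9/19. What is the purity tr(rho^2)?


tr(rho^2) = sum of eigenvalues squared
= (1/19)^2 + (6/19)^2 + (3/19)^2 + (9/19)^2
= (1 + 36 + 9 + 81) / 361
= 127/361
= 0.3518

0.3518


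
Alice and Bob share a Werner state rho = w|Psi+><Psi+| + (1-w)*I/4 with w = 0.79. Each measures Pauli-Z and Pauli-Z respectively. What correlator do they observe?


|Psi+> = (|01> + |10>)/sqrt(2)
For the pure Bell state, <Z_A Z_B> = -1 (Bell-state Pauli correlator).
The maximally-mixed part I/4 has tr(I/4 * P tensor P) = 0 for any traceless Pauli P.
So <Z_A Z_B>_rho = w * (-1) + (1 - w) * 0
= 0.79 * (-1)
= -0.7900

-0.7900


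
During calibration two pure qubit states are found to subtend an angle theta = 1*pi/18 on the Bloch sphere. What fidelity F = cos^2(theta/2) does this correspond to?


For states separated by angle theta on Bloch sphere:
F = cos^2(theta/2)
theta = 1*pi/18 = 0.1745
theta/2 = 0.0873
cos(theta/2) = 0.9962
F = 0.9924

0.9924


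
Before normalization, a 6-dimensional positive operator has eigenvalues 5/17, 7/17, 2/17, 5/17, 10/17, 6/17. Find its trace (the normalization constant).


tr(M) = sum of eigenvalues
= 5/17 + 7/17 + 2/17 + 5/17 + 10/17 + 6/17
= 35/17
= 2.0588

2.0588


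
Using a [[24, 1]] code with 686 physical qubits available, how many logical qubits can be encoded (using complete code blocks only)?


Each code block uses 24 physical qubits for 1 logical qubit(s).
Number of complete blocks = floor(686 / 24) = 28
Logical qubits = 28 * 1
= 28

28


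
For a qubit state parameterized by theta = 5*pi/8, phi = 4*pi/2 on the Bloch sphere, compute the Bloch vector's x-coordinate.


theta = 1.9635, phi = 6.2832
r_x = sin(theta)*cos(phi) = 0.9239 * 1.0000
r_x = 0.9239

0.9239


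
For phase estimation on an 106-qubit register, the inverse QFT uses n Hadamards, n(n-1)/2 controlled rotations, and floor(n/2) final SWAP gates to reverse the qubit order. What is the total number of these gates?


Hadamard gates: 106
Controlled rotations: n*(n-1)/2 = 106*105/2 = 5565
SWAP gates: floor(n/2) = floor(106/2) = 53
Total = 106 + 5565 + 53
= 5724

5724


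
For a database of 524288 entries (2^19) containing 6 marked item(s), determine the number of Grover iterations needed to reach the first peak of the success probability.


After j Grover iterations the success probability is P(j) = sin^2((2j+1)*theta), where sin(theta) = sqrt(k/N).
N = 2^19 = 524288, k = 6
sin(theta) = sqrt(k/N) = 0.003382911734
theta = arcsin(sqrt(k/N)) = 0.003382918186 rad
P(j) reaches its first maximum when (2j+1)*theta is as close as possible to pi/2, i.e. j = round(pi/(4*theta) - 1/2).
pi/(4*theta) - 1/2 = 231.6659
(For comparison, the common estimate pi/4 * sqrt(N/k) = 232.1663; the exact maximiser is used here.)
Optimal iterations = 232

232


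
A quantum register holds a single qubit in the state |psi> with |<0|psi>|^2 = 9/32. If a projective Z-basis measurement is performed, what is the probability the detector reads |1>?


|alpha|^2 = 9/32 = 0.2812
|beta|^2 = 1 - 9/32 = 23/32 = 0.7188
P(|1>) = |beta|^2 = 0.7188

0.7188


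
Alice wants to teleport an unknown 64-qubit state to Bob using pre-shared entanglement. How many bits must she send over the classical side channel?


Quantum teleportation requires 2 classical bits per qubit teleported.
64 qubit(s) -> 2 * 64 = 128 classical bits

128


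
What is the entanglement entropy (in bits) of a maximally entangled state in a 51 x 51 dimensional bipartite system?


For a maximally entangled state in d x d:
S = log2(d) = log2(51)
= 5.6724

5.6724


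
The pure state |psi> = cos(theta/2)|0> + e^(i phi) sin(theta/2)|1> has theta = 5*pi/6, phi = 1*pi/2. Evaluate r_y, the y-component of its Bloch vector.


theta = 2.6180, phi = 1.5708
r_y = sin(theta)*sin(phi) = 0.5000 * 1.0000
r_y = 0.5000

0.5000


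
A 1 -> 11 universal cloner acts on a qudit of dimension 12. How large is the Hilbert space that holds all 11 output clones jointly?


Output space = H^(tensor 11) where dim(H) = 12
dim = 12^11
= 144 (after 2 factors)
= 1728 (after 3 factors)
= 20736 (after 4 factors)
= 248832 (after 5 factors)
= 2985984 (after 6 factors)
= 35831808 (after 7 factors)
= 429981696 (after 8 factors)
= 5159780352 (after 9 factors)
= 61917364224 (after 10 factors)
= 743008370688 (after 11 factors)
= 743008370688

743008370688


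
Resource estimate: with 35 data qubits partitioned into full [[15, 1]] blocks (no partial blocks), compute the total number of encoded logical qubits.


Each code block uses 15 physical qubits for 1 logical qubit(s).
Number of complete blocks = floor(35 / 15) = 2
Logical qubits = 2 * 1
= 2

2


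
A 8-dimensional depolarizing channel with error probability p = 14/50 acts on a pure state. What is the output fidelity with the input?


F = (1-p) + p/d
= (1 - 0.2800) + 0.2800/8
= 0.7200 + 0.0350
= 0.7550

0.7550


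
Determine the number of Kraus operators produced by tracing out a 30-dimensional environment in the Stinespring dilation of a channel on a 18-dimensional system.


Tracing out the environment in an orthonormal basis {|i>_E} gives Kraus operators K_i = <i|_E U |0>_E.
Number of Kraus operators = dim(H_env) = d_env
= 30

30


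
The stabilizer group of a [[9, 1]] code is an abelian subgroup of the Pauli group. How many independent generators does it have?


For an [[n,k]] stabilizer code:
Number of stabilizer generators = n - k
= 9 - 1
= 8

8


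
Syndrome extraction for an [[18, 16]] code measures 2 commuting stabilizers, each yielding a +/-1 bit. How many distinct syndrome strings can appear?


Each stabilizer generator gives a binary (+1 or -1) measurement outcome.
With 2 independent generators:
Total syndromes = 2^2
= 4

4


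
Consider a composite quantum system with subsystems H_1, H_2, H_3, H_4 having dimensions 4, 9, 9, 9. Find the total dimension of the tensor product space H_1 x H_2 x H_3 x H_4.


dim(H_1 x H_2 x H_3 x H_4) = 4 * 9 * 9 * 9
= 36 * 9 * 9
= 324 * 9
= 2916

2916


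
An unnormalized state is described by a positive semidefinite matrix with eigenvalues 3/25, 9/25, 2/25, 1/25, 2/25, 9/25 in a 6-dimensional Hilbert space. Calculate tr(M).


tr(M) = sum of eigenvalues
= 3/25 + 9/25 + 2/25 + 1/25 + 2/25 + 9/25
= 26/25
= 1.0400

1.0400


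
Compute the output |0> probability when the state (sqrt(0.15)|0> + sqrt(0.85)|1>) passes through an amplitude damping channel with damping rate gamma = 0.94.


For amplitude damping with parameter gamma on state sqrt(a)|0> + sqrt(b)|1>:
alpha^2 = 0.15, beta^2 = 0.85
P(|0>) = alpha^2 + gamma * beta^2
= 0.15 + 0.94 * 0.85
= 0.15 + 0.7990
= 0.9490

0.9490


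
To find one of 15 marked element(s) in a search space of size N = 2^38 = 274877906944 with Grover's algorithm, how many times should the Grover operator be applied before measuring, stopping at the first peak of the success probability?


After j Grover iterations the success probability is P(j) = sin^2((2j+1)*theta), where sin(theta) = sqrt(k/N).
N = 2^38 = 274877906944, k = 15
sin(theta) = sqrt(k/N) = 7.38712949e-06
theta = arcsin(sqrt(k/N)) = 7.38712949e-06 rad
P(j) reaches its first maximum when (2j+1)*theta is as close as possible to pi/2, i.e. j = round(pi/(4*theta) - 1/2).
pi/(4*theta) - 1/2 = 106319.3045
(For comparison, the common estimate pi/4 * sqrt(N/k) = 106319.8045; the exact maximiser is used here.)
Optimal iterations = 106319

106319


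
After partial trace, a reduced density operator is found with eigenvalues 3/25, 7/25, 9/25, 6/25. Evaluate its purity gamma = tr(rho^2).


tr(rho^2) = sum of eigenvalues squared
= (3/25)^2 + (7/25)^2 + (9/25)^2 + (6/25)^2
= (9 + 49 + 81 + 36) / 625
= 175/625
= 0.2800

0.2800


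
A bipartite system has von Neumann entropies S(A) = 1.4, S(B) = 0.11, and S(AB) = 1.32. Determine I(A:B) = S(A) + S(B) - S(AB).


I(A:B) = S(A) + S(B) - S(AB)
= 1.4 + 0.11 - 1.32
= 0.1900

0.1900


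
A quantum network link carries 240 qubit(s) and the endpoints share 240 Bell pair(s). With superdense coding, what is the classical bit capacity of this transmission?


Superdense coding allows 2 classical bits per shared entangled pair.
240 pair(s) -> 2 * 240 = 480 classical bits

480


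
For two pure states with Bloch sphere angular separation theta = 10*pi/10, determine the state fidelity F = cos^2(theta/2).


For states separated by angle theta on Bloch sphere:
F = cos^2(theta/2)
theta = 10*pi/10 = 3.1416
theta/2 = 1.5708
cos(theta/2) = 0.0000
F = 0.0000

0.0000


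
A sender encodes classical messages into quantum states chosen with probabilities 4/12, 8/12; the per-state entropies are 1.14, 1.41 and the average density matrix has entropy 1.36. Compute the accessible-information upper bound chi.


chi = S(rho) - sum_i p_i * S(rho_i)
Weighted entropy = 4/12 * 1.14 + 8/12 * 1.41
= 1.3200
chi = 1.36 - 1.3200
= 0.0400

0.0400


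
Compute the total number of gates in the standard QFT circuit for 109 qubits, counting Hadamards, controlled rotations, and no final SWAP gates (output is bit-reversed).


Hadamard gates: 109
Controlled rotations: n*(n-1)/2 = 109*108/2 = 5886
SWAP gates: 0 (omitted)
Total = 109 + 5886
= 5995

5995


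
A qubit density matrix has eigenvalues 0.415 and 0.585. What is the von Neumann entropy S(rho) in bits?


S = -p*log2(p) - (1-p)*log2(1-p)
p = 0.4150, 1-p = 0.5850
= -0.4150 * log2(0.4150) - 0.5850 * log2(0.5850)
= -(-0.5266) - (-0.4525)
= 0.9791

0.9791


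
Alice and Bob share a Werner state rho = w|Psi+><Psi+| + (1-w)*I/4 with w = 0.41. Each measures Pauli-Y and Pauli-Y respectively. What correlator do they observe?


|Psi+> = (|01> + |10>)/sqrt(2)
For the pure Bell state, <Y_A Y_B> = +1 (Bell-state Pauli correlator).
The maximally-mixed part I/4 has tr(I/4 * P tensor P) = 0 for any traceless Pauli P.
So <Y_A Y_B>_rho = w * (+1) + (1 - w) * 0
= 0.41 * (+1)
= 0.4100

0.4100


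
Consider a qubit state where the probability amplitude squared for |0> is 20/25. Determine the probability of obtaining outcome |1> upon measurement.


|alpha|^2 = 20/25 = 0.8000
|beta|^2 = 1 - 20/25 = 5/25 = 0.2000
P(|1>) = |beta|^2 = 0.2000

0.2000


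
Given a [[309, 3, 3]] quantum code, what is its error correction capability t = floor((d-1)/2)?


Code parameters: [[309, 3, 3]], distance d = 3.
Number of correctable errors = floor((d-1)/2)
= floor((3 - 1)/2)
= floor(2/2)
= 1

1


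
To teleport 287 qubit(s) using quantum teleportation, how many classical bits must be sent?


Quantum teleportation requires 2 classical bits per qubit teleported.
287 qubit(s) -> 2 * 287 = 574 classical bits

574


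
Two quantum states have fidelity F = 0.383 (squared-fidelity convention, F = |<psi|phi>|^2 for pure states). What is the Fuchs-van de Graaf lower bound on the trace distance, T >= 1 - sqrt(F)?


Fuchs-van de Graaf (squared-fidelity convention): 1 - sqrt(F) <= T <= sqrt(1 - F).
Lower bound: T >= 1 - sqrt(F)
sqrt(F) = sqrt(0.383) = 0.6189
T >= 1 - 0.6189
T >= 0.3811

0.3811


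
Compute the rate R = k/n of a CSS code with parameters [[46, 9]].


Code rate R = k/n
= 9/46
= 0.1957

0.1957


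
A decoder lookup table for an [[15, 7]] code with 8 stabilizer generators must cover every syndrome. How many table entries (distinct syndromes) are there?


Each stabilizer generator gives a binary (+1 or -1) measurement outcome.
With 8 independent generators:
Total syndromes = 2^8
= 256

256


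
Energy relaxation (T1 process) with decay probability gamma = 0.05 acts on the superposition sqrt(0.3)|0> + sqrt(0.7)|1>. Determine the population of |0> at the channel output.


For amplitude damping with parameter gamma on state sqrt(a)|0> + sqrt(b)|1>:
alpha^2 = 0.3, beta^2 = 0.7
P(|0>) = alpha^2 + gamma * beta^2
= 0.3 + 0.05 * 0.7
= 0.3 + 0.0350
= 0.3350

0.3350


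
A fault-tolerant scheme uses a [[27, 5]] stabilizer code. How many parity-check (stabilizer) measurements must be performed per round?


For an [[n,k]] stabilizer code:
Number of stabilizer generators = n - k
= 27 - 5
= 22

22


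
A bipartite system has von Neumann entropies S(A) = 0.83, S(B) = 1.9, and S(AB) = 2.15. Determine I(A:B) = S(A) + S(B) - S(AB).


I(A:B) = S(A) + S(B) - S(AB)
= 0.83 + 1.9 - 2.15
= 0.5800

0.5800


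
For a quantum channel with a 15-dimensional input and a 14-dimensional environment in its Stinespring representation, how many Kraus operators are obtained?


Tracing out the environment in an orthonormal basis {|i>_E} gives Kraus operators K_i = <i|_E U |0>_E.
Number of Kraus operators = dim(H_env) = d_env
= 14

14


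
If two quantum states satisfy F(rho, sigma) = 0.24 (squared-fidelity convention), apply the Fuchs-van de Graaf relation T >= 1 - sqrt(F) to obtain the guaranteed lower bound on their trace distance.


Fuchs-van de Graaf (squared-fidelity convention): 1 - sqrt(F) <= T <= sqrt(1 - F).
Lower bound: T >= 1 - sqrt(F)
sqrt(F) = sqrt(0.24) = 0.4899
T >= 1 - 0.4899
T >= 0.5101

0.5101


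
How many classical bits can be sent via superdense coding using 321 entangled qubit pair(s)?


Superdense coding allows 2 classical bits per shared entangled pair.
321 pair(s) -> 2 * 321 = 642 classical bits

642


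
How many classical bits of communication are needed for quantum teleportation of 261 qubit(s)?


Quantum teleportation requires 2 classical bits per qubit teleported.
261 qubit(s) -> 2 * 261 = 522 classical bits

522


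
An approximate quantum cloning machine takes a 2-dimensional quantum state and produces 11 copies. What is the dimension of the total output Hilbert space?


Output space = H^(tensor 11) where dim(H) = 2
dim = 2^11
= 4 (after 2 factors)
= 8 (after 3 factors)
= 16 (after 4 factors)
= 32 (after 5 factors)
= 64 (after 6 factors)
= 128 (after 7 factors)
= 256 (after 8 factors)
= 512 (after 9 factors)
= 1024 (after 10 factors)
= 2048 (after 11 factors)
= 2048

2048


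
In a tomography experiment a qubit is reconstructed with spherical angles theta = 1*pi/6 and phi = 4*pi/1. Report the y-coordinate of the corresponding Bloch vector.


theta = 0.5236, phi = 12.5664
r_y = sin(theta)*sin(phi) = 0.5000 * 0.0000
r_y = 0.0000

0.0000


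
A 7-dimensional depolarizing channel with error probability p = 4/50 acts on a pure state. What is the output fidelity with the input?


F = (1-p) + p/d
= (1 - 0.0800) + 0.0800/7
= 0.9200 + 0.0114
= 0.9314

0.9314


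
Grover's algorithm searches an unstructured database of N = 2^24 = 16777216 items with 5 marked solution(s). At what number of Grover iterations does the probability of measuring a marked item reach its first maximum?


After j Grover iterations the success probability is P(j) = sin^2((2j+1)*theta), where sin(theta) = sqrt(k/N).
N = 2^24 = 16777216, k = 5
sin(theta) = sqrt(k/N) = 0.0005459150336
theta = arcsin(sqrt(k/N)) = 0.0005459150607 rad
P(j) reaches its first maximum when (2j+1)*theta is as close as possible to pi/2, i.e. j = round(pi/(4*theta) - 1/2).
pi/(4*theta) - 1/2 = 1438.1820
(For comparison, the common estimate pi/4 * sqrt(N/k) = 1438.6821; the exact maximiser is used here.)
Optimal iterations = 1438

1438


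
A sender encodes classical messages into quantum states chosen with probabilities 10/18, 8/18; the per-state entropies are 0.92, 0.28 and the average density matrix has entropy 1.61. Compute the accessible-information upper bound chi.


chi = S(rho) - sum_i p_i * S(rho_i)
Weighted entropy = 10/18 * 0.92 + 8/18 * 0.28
= 0.6356
chi = 1.61 - 0.6356
= 0.9744

0.9744


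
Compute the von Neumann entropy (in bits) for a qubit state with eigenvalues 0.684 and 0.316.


S = -p*log2(p) - (1-p)*log2(1-p)
p = 0.6840, 1-p = 0.3160
= -0.6840 * log2(0.6840) - 0.3160 * log2(0.3160)
= -(-0.3748) - (-0.5252)
= 0.9000

0.9000


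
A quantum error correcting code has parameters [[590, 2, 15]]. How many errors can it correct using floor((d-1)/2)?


Code parameters: [[590, 2, 15]], distance d = 15.
Number of correctable errors = floor((d-1)/2)
= floor((15 - 1)/2)
= floor(14/2)
= 7

7


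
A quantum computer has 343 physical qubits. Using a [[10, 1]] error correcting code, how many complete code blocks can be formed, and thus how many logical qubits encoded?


Each code block uses 10 physical qubits for 1 logical qubit(s).
Number of complete blocks = floor(343 / 10) = 34
Logical qubits = 34 * 1
= 34

34


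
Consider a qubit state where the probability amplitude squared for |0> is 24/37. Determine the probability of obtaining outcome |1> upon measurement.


|alpha|^2 = 24/37 = 0.6486
|beta|^2 = 1 - 24/37 = 13/37 = 0.3514
P(|1>) = |beta|^2 = 0.3514

0.3514


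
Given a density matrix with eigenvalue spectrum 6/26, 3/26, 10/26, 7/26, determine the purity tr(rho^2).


tr(rho^2) = sum of eigenvalues squared
= (6/26)^2 + (3/26)^2 + (10/26)^2 + (7/26)^2
= (36 + 9 + 100 + 49) / 676
= 194/676
= 0.2870

0.2870


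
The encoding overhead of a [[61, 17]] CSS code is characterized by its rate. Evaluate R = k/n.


Code rate R = k/n
= 17/61
= 0.2787

0.2787


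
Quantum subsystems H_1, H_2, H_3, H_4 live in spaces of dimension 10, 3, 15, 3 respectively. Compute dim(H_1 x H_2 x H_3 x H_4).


dim(H_1 x H_2 x H_3 x H_4) = 10 * 3 * 15 * 3
= 30 * 15 * 3
= 450 * 3
= 1350

1350


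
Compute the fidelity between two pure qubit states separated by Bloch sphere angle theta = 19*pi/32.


For states separated by angle theta on Bloch sphere:
F = cos^2(theta/2)
theta = 19*pi/32 = 1.8653
theta/2 = 0.9327
cos(theta/2) = 0.5957
F = 0.3549

0.3549


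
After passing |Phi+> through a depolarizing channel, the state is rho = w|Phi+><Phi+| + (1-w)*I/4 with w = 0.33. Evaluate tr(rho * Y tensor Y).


|Phi+> = (|00> + |11>)/sqrt(2)
For the pure Bell state, <Y_A Y_B> = -1 (Bell-state Pauli correlator).
The maximally-mixed part I/4 has tr(I/4 * P tensor P) = 0 for any traceless Pauli P.
So <Y_A Y_B>_rho = w * (-1) + (1 - w) * 0
= 0.33 * (-1)
= -0.3300

-0.3300


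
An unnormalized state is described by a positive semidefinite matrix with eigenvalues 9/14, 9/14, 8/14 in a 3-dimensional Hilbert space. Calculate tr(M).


tr(M) = sum of eigenvalues
= 9/14 + 9/14 + 8/14
= 26/14
= 1.8571

1.8571


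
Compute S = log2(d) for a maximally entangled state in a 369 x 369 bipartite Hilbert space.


For a maximally entangled state in d x d:
S = log2(d) = log2(369)
= 8.5275

8.5275


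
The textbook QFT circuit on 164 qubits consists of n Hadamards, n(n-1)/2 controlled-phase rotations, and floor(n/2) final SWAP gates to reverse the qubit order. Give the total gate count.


Hadamard gates: 164
Controlled rotations: n*(n-1)/2 = 164*163/2 = 13366
SWAP gates: floor(n/2) = floor(164/2) = 82
Total = 164 + 13366 + 82
= 13612

13612


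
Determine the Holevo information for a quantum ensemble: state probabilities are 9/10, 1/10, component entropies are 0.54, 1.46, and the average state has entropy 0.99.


chi = S(rho) - sum_i p_i * S(rho_i)
Weighted entropy = 9/10 * 0.54 + 1/10 * 1.46
= 0.6320
chi = 0.99 - 0.6320
= 0.3580

0.3580


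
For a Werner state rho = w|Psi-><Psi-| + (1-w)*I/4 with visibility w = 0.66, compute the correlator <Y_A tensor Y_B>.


|Psi-> = (|01> - |10>)/sqrt(2)
For the pure Bell state, <Y_A Y_B> = -1 (Bell-state Pauli correlator).
The maximally-mixed part I/4 has tr(I/4 * P tensor P) = 0 for any traceless Pauli P.
So <Y_A Y_B>_rho = w * (-1) + (1 - w) * 0
= 0.66 * (-1)
= -0.6600

-0.6600


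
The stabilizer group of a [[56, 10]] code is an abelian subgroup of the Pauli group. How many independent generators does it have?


For an [[n,k]] stabilizer code:
Number of stabilizer generators = n - k
= 56 - 10
= 46

46
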